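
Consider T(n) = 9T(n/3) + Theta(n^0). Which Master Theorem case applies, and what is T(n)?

Master Theorem for T(n) = 9T(n/3) + O(n^0):

a = 9, b = 3, c = 0
log_b(a) = log_3(9) = 2.0000

Case 1: c = 0 < log_3(9) = 2.0000
T(n) = O(n^(log_3 9)) = O(n^2)

For T(n) = 9T(n/3) + O(n^0): log_3(9) = 2.0000. This is Case 1 of the Master Theorem (c < log_b(a), work dominated by leaves), giving O(n^2).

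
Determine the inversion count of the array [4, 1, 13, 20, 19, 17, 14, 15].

Finding inversions in [4, 1, 13, 20, 19, 17, 14, 15]:

(0, 1): arr[0]=4 > arr[1]=1
(3, 4): arr[3]=20 > arr[4]=19
(3, 5): arr[3]=20 > arr[5]=17
(3, 6): arr[3]=20 > arr[6]=14
(3, 7): arr[3]=20 > arr[7]=15
(4, 5): arr[4]=19 > arr[5]=17
(4, 6): arr[4]=19 > arr[6]=14
(4, 7): arr[4]=19 > arr[7]=15
(5, 6): arr[5]=17 > arr[6]=14
(5, 7): arr[5]=17 > arr[7]=15

Total inversions: 10

The array has 10 inversion(s): (0,1), (3,4), (3,5), (3,6), (3,7), (4,5), (4,6), (4,7), (5,6), (5,7). Each pair (i,j) satisfies i < j and arr[i] > arr[j].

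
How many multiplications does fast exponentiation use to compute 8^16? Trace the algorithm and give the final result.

Computing 8^16 by squaring (build up from 8^1; each line after the first costs one multiplication):

8^1 = 8
8^2 = (8^1)^2 = 8^2 = 64
8^4 = (8^2)^2 = 64^2 = 4096
8^8 = (8^4)^2 = 4096^2 = 16777216
8^16 = (8^8)^2 = 16777216^2 = 281474976710656

Result: 281474976710656
Multiplications needed: 4 (4 lines after 8^1)

8^16 = 281474976710656. Using exponentiation by squaring, this requires 4 multiplications. The key idea: if the exponent is even, square the half-power; if odd, multiply by the base once.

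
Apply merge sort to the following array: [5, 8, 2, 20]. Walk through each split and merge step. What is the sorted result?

Merge sort trace:

Split: [5, 8, 2, 20] -> [5, 8] and [2, 20]
  Split: [5, 8] -> [5] and [8]
  Merge: [5] + [8] -> [5, 8]
  Split: [2, 20] -> [2] and [20]
  Merge: [2] + [20] -> [2, 20]
Merge: [5, 8] + [2, 20] -> [2, 5, 8, 20]

Final sorted array: [2, 5, 8, 20]

The merge sort proceeds by recursively splitting the array and merging sorted halves.
After all merges, the sorted array is [2, 5, 8, 20].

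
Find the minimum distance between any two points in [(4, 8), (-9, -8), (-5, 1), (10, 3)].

Computing all pairwise distances among 4 points:

d((4, 8), (-9, -8)) = 20.6155
d((4, 8), (-5, 1)) = 11.4018
d((4, 8), (10, 3)) = 7.8102 <-- minimum
d((-9, -8), (-5, 1)) = 9.8489
d((-9, -8), (10, 3)) = 21.9545
d((-5, 1), (10, 3)) = 15.1327

Closest pair: (4, 8) and (10, 3) with distance 7.8102

The closest pair is (4, 8) and (10, 3) with Euclidean distance 7.8102. For 4 points, brute-force pairwise comparison is shown above. For large n, the divide-and-conquer algorithm (sort by x, recurse on halves, check the dividing strip) achieves O(n log n).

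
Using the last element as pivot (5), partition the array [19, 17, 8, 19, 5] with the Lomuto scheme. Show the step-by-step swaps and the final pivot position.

Lomuto partition with pivot = 5:

Initial array: [19, 17, 8, 19, 5]

arr[0]=19 > 5: no swap
arr[1]=17 > 5: no swap
arr[2]=8 > 5: no swap
arr[3]=19 > 5: no swap

Place pivot at position 0: [5, 17, 8, 19, 19]
Pivot position: 0

After partitioning with pivot 5, the array becomes [5, 17, 8, 19, 19]. The pivot is placed at index 0. All elements to the left of the pivot are <= 5, and all elements to the right are > 5.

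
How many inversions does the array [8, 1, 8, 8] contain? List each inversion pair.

Finding inversions in [8, 1, 8, 8]:

(0, 1): arr[0]=8 > arr[1]=1

Total inversions: 1

The array has 1 inversion(s): (0,1). Each pair (i,j) satisfies i < j and arr[i] > arr[j].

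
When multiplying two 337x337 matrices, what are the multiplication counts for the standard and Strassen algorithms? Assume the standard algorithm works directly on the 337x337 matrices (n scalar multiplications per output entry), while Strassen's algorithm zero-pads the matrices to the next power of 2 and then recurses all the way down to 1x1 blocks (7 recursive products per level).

Matrix multiplication for 337x337 matrices:

Strassen's algorithm requires power-of-2 dimensions. Pad 337x337 to 512x512 (next power of 2).

Standard algorithm: 337^3 = 38272753 multiplications
Strassen's algorithm: 7^(log2(512)) = 7^9 = 40353607 multiplications
Difference: 38272753 - 40353607 = -2080854 (Strassen uses MORE here due to padding overhead — for small or just-over-power-of-2 n, padding can outweigh the per-level savings)

Standard: 38272753 multiplications (337^3). Strassen: 40353607 multiplications (7^9, after padding to 512x512). Strassen reduces 8 recursive multiplications to 7 at each level.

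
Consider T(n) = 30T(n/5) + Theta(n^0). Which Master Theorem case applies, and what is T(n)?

Master Theorem for T(n) = 30T(n/5) + O(n^0):

a = 30, b = 5, c = 0
log_b(a) = log_5(30) = 2.1133

Case 1: c = 0 < log_5(30) = 2.1133
T(n) = O(n^(log_5 30))

For T(n) = 30T(n/5) + O(n^0): log_5(30) = 2.1133. This is Case 1 of the Master Theorem (c < log_b(a), work dominated by leaves), giving O(n^(log_5 30)).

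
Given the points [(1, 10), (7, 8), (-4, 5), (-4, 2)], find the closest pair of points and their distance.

Computing all pairwise distances among 4 points:

d((1, 10), (7, 8)) = 6.3246
d((1, 10), (-4, 5)) = 7.0711
d((1, 10), (-4, 2)) = 9.434
d((7, 8), (-4, 5)) = 11.4018
d((7, 8), (-4, 2)) = 12.53
d((-4, 5), (-4, 2)) = 3.0 <-- minimum

Closest pair: (-4, 5) and (-4, 2) with distance 3.0

The closest pair is (-4, 5) and (-4, 2) with Euclidean distance 3.0. For 4 points, brute-force pairwise comparison is shown above. For large n, the divide-and-conquer algorithm (sort by x, recurse on halves, check the dividing strip) achieves O(n log n).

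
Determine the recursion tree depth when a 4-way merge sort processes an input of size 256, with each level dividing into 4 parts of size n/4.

For divide and conquer with division factor 4:

Problem sizes at each level:
Level 0: 256
Level 1: 64
Level 2: 16
Level 3: 4
Level 4: 1

The root is level 0 and the size-1 base case is level 4 (the tree spans levels 0 through 4, i.e. 5 levels counting the root), so the depth is the number of divisions: log_4(256) = 4

The recursion tree depth is log_4(256) = 4. At each level, the problem size is divided by 4, so it takes 4 divisions to reduce to a base case of size 1. The algorithm makes 4 recursive calls at each level.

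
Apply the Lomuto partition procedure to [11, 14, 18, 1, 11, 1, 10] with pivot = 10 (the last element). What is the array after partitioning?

Lomuto partition with pivot = 10:

Initial array: [11, 14, 18, 1, 11, 1, 10]

arr[0]=11 > 10: no swap
arr[1]=14 > 10: no swap
arr[2]=18 > 10: no swap
arr[3]=1 <= 10: swap with position 0, array becomes [1, 14, 18, 11, 11, 1, 10]
arr[4]=11 > 10: no swap
arr[5]=1 <= 10: swap with position 1, array becomes [1, 1, 18, 11, 11, 14, 10]

Place pivot at position 2: [1, 1, 10, 11, 11, 14, 18]
Pivot position: 2

After partitioning with pivot 10, the array becomes [1, 1, 10, 11, 11, 14, 18]. The pivot is placed at index 2. All elements to the left of the pivot are <= 10, and all elements to the right are > 10.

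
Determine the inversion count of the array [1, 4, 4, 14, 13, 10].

Finding inversions in [1, 4, 4, 14, 13, 10]:

(3, 4): arr[3]=14 > arr[4]=13
(3, 5): arr[3]=14 > arr[5]=10
(4, 5): arr[4]=13 > arr[5]=10

Total inversions: 3

The array has 3 inversion(s): (3,4), (3,5), (4,5). Each pair (i,j) satisfies i < j and arr[i] > arr[j].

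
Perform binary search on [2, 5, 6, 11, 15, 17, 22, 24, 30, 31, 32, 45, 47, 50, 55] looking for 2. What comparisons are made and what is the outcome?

Binary search for 2 in [2, 5, 6, 11, 15, 17, 22, 24, 30, 31, 32, 45, 47, 50, 55]:

lo=0, hi=14, mid=7, arr[mid]=24 -> 24 > 2, search left half
lo=0, hi=6, mid=3, arr[mid]=11 -> 11 > 2, search left half
lo=0, hi=2, mid=1, arr[mid]=5 -> 5 > 2, search left half
lo=0, hi=0, mid=0, arr[mid]=2 -> Found target at index 0!

Binary search finds 2 at index 0 after 4 comparisons. The search repeatedly halves the search space by comparing with the middle element.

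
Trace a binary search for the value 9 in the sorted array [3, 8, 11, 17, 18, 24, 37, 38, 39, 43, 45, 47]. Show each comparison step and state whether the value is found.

Binary search for 9 in [3, 8, 11, 17, 18, 24, 37, 38, 39, 43, 45, 47]:

lo=0, hi=11, mid=5, arr[mid]=24 -> 24 > 9, search left half
lo=0, hi=4, mid=2, arr[mid]=11 -> 11 > 9, search left half
lo=0, hi=1, mid=0, arr[mid]=3 -> 3 < 9, search right half
lo=1, hi=1, mid=1, arr[mid]=8 -> 8 < 9, search right half
lo=2 > hi=1, target 9 not found

Binary search determines that 9 is not in the array after 4 comparisons. The search space was exhausted without finding the target.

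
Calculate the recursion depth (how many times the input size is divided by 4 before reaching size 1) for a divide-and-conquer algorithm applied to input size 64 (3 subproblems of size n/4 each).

For divide and conquer with division factor 4:

Problem sizes at each level:
Level 0: 64
Level 1: 16
Level 2: 4
Level 3: 1

The root is level 0 and the size-1 base case is level 3 (the tree spans levels 0 through 3, i.e. 4 levels counting the root), so the depth is the number of divisions: log_4(64) = 3

The recursion tree depth is log_4(64) = 3. At each level, the problem size is divided by 4, so it takes 3 divisions to reduce to a base case of size 1. The algorithm makes 3 recursive calls at each level.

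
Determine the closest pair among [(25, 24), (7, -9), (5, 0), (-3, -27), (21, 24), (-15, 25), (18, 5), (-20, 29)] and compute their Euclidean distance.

Computing all pairwise distances among 8 points:

d((25, 24), (7, -9)) = 37.5899
d((25, 24), (5, 0)) = 31.241
d((25, 24), (-3, -27)) = 58.1808
d((25, 24), (21, 24)) = 4.0 <-- minimum
d((25, 24), (-15, 25)) = 40.0125
d((25, 24), (18, 5)) = 20.2485
d((25, 24), (-20, 29)) = 45.2769
d((7, -9), (5, 0)) = 9.2195
d((7, -9), (-3, -27)) = 20.5913
d((7, -9), (21, 24)) = 35.8469
d((7, -9), (-15, 25)) = 40.4969
d((7, -9), (18, 5)) = 17.8045
d((7, -9), (-20, 29)) = 46.6154
d((5, 0), (-3, -27)) = 28.1603
d((5, 0), (21, 24)) = 28.8444
d((5, 0), (-15, 25)) = 32.0156
d((5, 0), (18, 5)) = 13.9284
d((5, 0), (-20, 29)) = 38.2884
d((-3, -27), (21, 24)) = 56.3649
d((-3, -27), (-15, 25)) = 53.3667
d((-3, -27), (18, 5)) = 38.2753
d((-3, -27), (-20, 29)) = 58.5235
d((21, 24), (-15, 25)) = 36.0139
d((21, 24), (18, 5)) = 19.2354
d((21, 24), (-20, 29)) = 41.3038
d((-15, 25), (18, 5)) = 38.5876
d((-15, 25), (-20, 29)) = 6.4031
d((18, 5), (-20, 29)) = 44.9444

Closest pair: (25, 24) and (21, 24) with distance 4.0

The closest pair is (25, 24) and (21, 24) with Euclidean distance 4.0. For 8 points, brute-force pairwise comparison is shown above. For large n, the divide-and-conquer algorithm (sort by x, recurse on halves, check the dividing strip) achieves O(n log n).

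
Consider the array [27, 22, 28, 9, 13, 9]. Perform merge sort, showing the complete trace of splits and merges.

Merge sort trace:

Split: [27, 22, 28, 9, 13, 9] -> [27, 22, 28] and [9, 13, 9]
  Split: [27, 22, 28] -> [27] and [22, 28]
    Split: [22, 28] -> [22] and [28]
    Merge: [22] + [28] -> [22, 28]
  Merge: [27] + [22, 28] -> [22, 27, 28]
  Split: [9, 13, 9] -> [9] and [13, 9]
    Split: [13, 9] -> [13] and [9]
    Merge: [13] + [9] -> [9, 13]
  Merge: [9] + [9, 13] -> [9, 9, 13]
Merge: [22, 27, 28] + [9, 9, 13] -> [9, 9, 13, 22, 27, 28]

Final sorted array: [9, 9, 13, 22, 27, 28]

The merge sort proceeds by recursively splitting the array and merging sorted halves.
After all merges, the sorted array is [9, 9, 13, 22, 27, 28].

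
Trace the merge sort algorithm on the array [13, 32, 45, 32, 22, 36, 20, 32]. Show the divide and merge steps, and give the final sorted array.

Merge sort trace:

Split: [13, 32, 45, 32, 22, 36, 20, 32] -> [13, 32, 45, 32] and [22, 36, 20, 32]
  Split: [13, 32, 45, 32] -> [13, 32] and [45, 32]
    Split: [13, 32] -> [13] and [32]
    Merge: [13] + [32] -> [13, 32]
    Split: [45, 32] -> [45] and [32]
    Merge: [45] + [32] -> [32, 45]
  Merge: [13, 32] + [32, 45] -> [13, 32, 32, 45]
  Split: [22, 36, 20, 32] -> [22, 36] and [20, 32]
    Split: [22, 36] -> [22] and [36]
    Merge: [22] + [36] -> [22, 36]
    Split: [20, 32] -> [20] and [32]
    Merge: [20] + [32] -> [20, 32]
  Merge: [22, 36] + [20, 32] -> [20, 22, 32, 36]
Merge: [13, 32, 32, 45] + [20, 22, 32, 36] -> [13, 20, 22, 32, 32, 32, 36, 45]

Final sorted array: [13, 20, 22, 32, 32, 32, 36, 45]

The merge sort proceeds by recursively splitting the array and merging sorted halves.
After all merges, the sorted array is [13, 20, 22, 32, 32, 32, 36, 45].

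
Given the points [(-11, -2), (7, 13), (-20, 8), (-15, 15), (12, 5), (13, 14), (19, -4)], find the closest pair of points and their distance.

Computing all pairwise distances among 7 points:

d((-11, -2), (7, 13)) = 23.4307
d((-11, -2), (-20, 8)) = 13.4536
d((-11, -2), (-15, 15)) = 17.4642
d((-11, -2), (12, 5)) = 24.0416
d((-11, -2), (13, 14)) = 28.8444
d((-11, -2), (19, -4)) = 30.0666
d((7, 13), (-20, 8)) = 27.4591
d((7, 13), (-15, 15)) = 22.0907
d((7, 13), (12, 5)) = 9.434
d((7, 13), (13, 14)) = 6.0828 <-- minimum
d((7, 13), (19, -4)) = 20.8087
d((-20, 8), (-15, 15)) = 8.6023
d((-20, 8), (12, 5)) = 32.1403
d((-20, 8), (13, 14)) = 33.541
d((-20, 8), (19, -4)) = 40.8044
d((-15, 15), (12, 5)) = 28.7924
d((-15, 15), (13, 14)) = 28.0179
d((-15, 15), (19, -4)) = 38.9487
d((12, 5), (13, 14)) = 9.0554
d((12, 5), (19, -4)) = 11.4018
d((13, 14), (19, -4)) = 18.9737

Closest pair: (7, 13) and (13, 14) with distance 6.0828

The closest pair is (7, 13) and (13, 14) with Euclidean distance 6.0828. For 7 points, brute-force pairwise comparison is shown above. For large n, the divide-and-conquer algorithm (sort by x, recurse on halves, check the dividing strip) achieves O(n log n).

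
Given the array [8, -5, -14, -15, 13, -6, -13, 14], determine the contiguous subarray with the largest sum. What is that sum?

Using Kadane's algorithm on [8, -5, -14, -15, 13, -6, -13, 14]:

Scanning through the array:
Position 1 (value -5): max_ending_here = 3, max_so_far = 8
Position 2 (value -14): max_ending_here = -11, max_so_far = 8
Position 3 (value -15): max_ending_here = -15, max_so_far = 8
Position 4 (value 13): max_ending_here = 13, max_so_far = 13
Position 5 (value -6): max_ending_here = 7, max_so_far = 13
Position 6 (value -13): max_ending_here = -6, max_so_far = 13
Position 7 (value 14): max_ending_here = 14, max_so_far = 14

Maximum subarray: [14]
Maximum sum: 14

The maximum subarray is [14] with sum 14. This subarray runs from index 7 to index 7.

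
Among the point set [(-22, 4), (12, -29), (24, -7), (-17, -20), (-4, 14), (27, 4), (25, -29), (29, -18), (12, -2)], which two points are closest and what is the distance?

Computing all pairwise distances among 9 points:

d((-22, 4), (12, -29)) = 47.3814
d((-22, 4), (24, -7)) = 47.2969
d((-22, 4), (-17, -20)) = 24.5153
d((-22, 4), (-4, 14)) = 20.5913
d((-22, 4), (27, 4)) = 49.0
d((-22, 4), (25, -29)) = 57.4282
d((-22, 4), (29, -18)) = 55.5428
d((-22, 4), (12, -2)) = 34.5254
d((12, -29), (24, -7)) = 25.0599
d((12, -29), (-17, -20)) = 30.3645
d((12, -29), (-4, 14)) = 45.8803
d((12, -29), (27, 4)) = 36.2491
d((12, -29), (25, -29)) = 13.0
d((12, -29), (29, -18)) = 20.2485
d((12, -29), (12, -2)) = 27.0
d((24, -7), (-17, -20)) = 43.0116
d((24, -7), (-4, 14)) = 35.0
d((24, -7), (27, 4)) = 11.4018 <-- minimum
d((24, -7), (25, -29)) = 22.0227
d((24, -7), (29, -18)) = 12.083
d((24, -7), (12, -2)) = 13.0
d((-17, -20), (-4, 14)) = 36.4005
d((-17, -20), (27, 4)) = 50.1199
d((-17, -20), (25, -29)) = 42.9535
d((-17, -20), (29, -18)) = 46.0435
d((-17, -20), (12, -2)) = 34.1321
d((-4, 14), (27, 4)) = 32.573
d((-4, 14), (25, -29)) = 51.8652
d((-4, 14), (29, -18)) = 45.9674
d((-4, 14), (12, -2)) = 22.6274
d((27, 4), (25, -29)) = 33.0606
d((27, 4), (29, -18)) = 22.0907
d((27, 4), (12, -2)) = 16.1555
d((25, -29), (29, -18)) = 11.7047
d((25, -29), (12, -2)) = 29.9666
d((29, -18), (12, -2)) = 23.3452

Closest pair: (24, -7) and (27, 4) with distance 11.4018

The closest pair is (24, -7) and (27, 4) with Euclidean distance 11.4018. For 9 points, brute-force pairwise comparison is shown above. For large n, the divide-and-conquer algorithm (sort by x, recurse on halves, check the dividing strip) achieves O(n log n).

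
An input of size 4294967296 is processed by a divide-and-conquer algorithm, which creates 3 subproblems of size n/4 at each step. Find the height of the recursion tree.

For divide and conquer with division factor 4:

Problem sizes at each level:
Level 0: 4294967296
Level 1: 1073741824
Level 2: 268435456
Level 3: 67108864
Level 4: 16777216
Level 5: 4194304
Level 6: 1048576
Level 7: 262144
Level 8: 65536
Level 9: 16384
Level 10: 4096
Level 11: 1024
Level 12: 256
Level 13: 64
Level 14: 16
Level 15: 4
Level 16: 1

The root is level 0 and the size-1 base case is level 16 (the tree spans levels 0 through 16, i.e. 17 levels counting the root), so the depth is the number of divisions: log_4(4294967296) = 16

The recursion tree depth is log_4(4294967296) = 16. At each level, the problem size is divided by 4, so it takes 16 divisions to reduce to a base case of size 1. The algorithm makes 3 recursive calls at each level.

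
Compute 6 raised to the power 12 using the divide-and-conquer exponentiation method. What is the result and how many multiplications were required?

Computing 6^12 by squaring (build up from 6^1; each line after the first costs one multiplication):

6^1 = 6
6^2 = (6^1)^2 = 6^2 = 36
6^3 = 6 * 6^2 = 6 * 36 = 216
6^6 = (6^3)^2 = 216^2 = 46656
6^12 = (6^6)^2 = 46656^2 = 2176782336

Result: 2176782336
Multiplications needed: 4 (4 lines after 6^1)

6^12 = 2176782336. Using exponentiation by squaring, this requires 4 multiplications. The key idea: if the exponent is even, square the half-power; if odd, multiply by the base once.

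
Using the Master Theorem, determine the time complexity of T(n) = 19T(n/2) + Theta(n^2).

Master Theorem for T(n) = 19T(n/2) + O(n^2):

a = 19, b = 2, c = 2
log_b(a) = log_2(19) = 4.2479

Case 1: c = 2 < log_2(19) = 4.2479
T(n) = O(n^(log_2 19))

For T(n) = 19T(n/2) + O(n^2): log_2(19) = 4.2479. This is Case 1 of the Master Theorem (c < log_b(a), work dominated by leaves), giving O(n^(log_2 19)).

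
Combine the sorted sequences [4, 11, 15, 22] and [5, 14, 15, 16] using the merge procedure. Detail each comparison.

Merging process:

Compare 4 vs 5: take 4 from left. Merged: [4]
Compare 11 vs 5: take 5 from right. Merged: [4, 5]
Compare 11 vs 14: take 11 from left. Merged: [4, 5, 11]
Compare 15 vs 14: take 14 from right. Merged: [4, 5, 11, 14]
Compare 15 vs 15: take 15 from left. Merged: [4, 5, 11, 14, 15]
Compare 22 vs 15: take 15 from right. Merged: [4, 5, 11, 14, 15, 15]
Compare 22 vs 16: take 16 from right. Merged: [4, 5, 11, 14, 15, 15, 16]
Append remaining from left: [22]. Merged: [4, 5, 11, 14, 15, 15, 16, 22]

Final merged array: [4, 5, 11, 14, 15, 15, 16, 22]
Total comparisons: 7

The merged array is [4, 5, 11, 14, 15, 15, 16, 22], requiring 7 comparisons. The merge step runs in O(n) time where n is the total number of elements.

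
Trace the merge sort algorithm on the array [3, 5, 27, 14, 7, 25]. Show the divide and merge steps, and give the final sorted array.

Merge sort trace:

Split: [3, 5, 27, 14, 7, 25] -> [3, 5, 27] and [14, 7, 25]
  Split: [3, 5, 27] -> [3] and [5, 27]
    Split: [5, 27] -> [5] and [27]
    Merge: [5] + [27] -> [5, 27]
  Merge: [3] + [5, 27] -> [3, 5, 27]
  Split: [14, 7, 25] -> [14] and [7, 25]
    Split: [7, 25] -> [7] and [25]
    Merge: [7] + [25] -> [7, 25]
  Merge: [14] + [7, 25] -> [7, 14, 25]
Merge: [3, 5, 27] + [7, 14, 25] -> [3, 5, 7, 14, 25, 27]

Final sorted array: [3, 5, 7, 14, 25, 27]

The merge sort proceeds by recursively splitting the array and merging sorted halves.
After all merges, the sorted array is [3, 5, 7, 14, 25, 27].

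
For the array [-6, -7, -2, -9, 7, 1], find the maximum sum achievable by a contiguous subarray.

Using Kadane's algorithm on [-6, -7, -2, -9, 7, 1]:

Scanning through the array:
Position 1 (value -7): max_ending_here = -7, max_so_far = -6
Position 2 (value -2): max_ending_here = -2, max_so_far = -2
Position 3 (value -9): max_ending_here = -9, max_so_far = -2
Position 4 (value 7): max_ending_here = 7, max_so_far = 7
Position 5 (value 1): max_ending_here = 8, max_so_far = 8

Maximum subarray: [7, 1]
Maximum sum: 8

The maximum subarray is [7, 1] with sum 8. This subarray runs from index 4 to index 5.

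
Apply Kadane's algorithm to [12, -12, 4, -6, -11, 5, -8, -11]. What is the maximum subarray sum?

Using Kadane's algorithm on [12, -12, 4, -6, -11, 5, -8, -11]:

Scanning through the array:
Position 1 (value -12): max_ending_here = 0, max_so_far = 12
Position 2 (value 4): max_ending_here = 4, max_so_far = 12
Position 3 (value -6): max_ending_here = -2, max_so_far = 12
Position 4 (value -11): max_ending_here = -11, max_so_far = 12
Position 5 (value 5): max_ending_here = 5, max_so_far = 12
Position 6 (value -8): max_ending_here = -3, max_so_far = 12
Position 7 (value -11): max_ending_here = -11, max_so_far = 12

Maximum subarray: [12]
Maximum sum: 12

The maximum subarray is [12] with sum 12. This subarray runs from index 0 to index 0.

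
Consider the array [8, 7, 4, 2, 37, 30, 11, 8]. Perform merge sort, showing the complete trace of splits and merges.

Merge sort trace:

Split: [8, 7, 4, 2, 37, 30, 11, 8] -> [8, 7, 4, 2] and [37, 30, 11, 8]
  Split: [8, 7, 4, 2] -> [8, 7] and [4, 2]
    Split: [8, 7] -> [8] and [7]
    Merge: [8] + [7] -> [7, 8]
    Split: [4, 2] -> [4] and [2]
    Merge: [4] + [2] -> [2, 4]
  Merge: [7, 8] + [2, 4] -> [2, 4, 7, 8]
  Split: [37, 30, 11, 8] -> [37, 30] and [11, 8]
    Split: [37, 30] -> [37] and [30]
    Merge: [37] + [30] -> [30, 37]
    Split: [11, 8] -> [11] and [8]
    Merge: [11] + [8] -> [8, 11]
  Merge: [30, 37] + [8, 11] -> [8, 11, 30, 37]
Merge: [2, 4, 7, 8] + [8, 11, 30, 37] -> [2, 4, 7, 8, 8, 11, 30, 37]

Final sorted array: [2, 4, 7, 8, 8, 11, 30, 37]

The merge sort proceeds by recursively splitting the array and merging sorted halves.
After all merges, the sorted array is [2, 4, 7, 8, 8, 11, 30, 37].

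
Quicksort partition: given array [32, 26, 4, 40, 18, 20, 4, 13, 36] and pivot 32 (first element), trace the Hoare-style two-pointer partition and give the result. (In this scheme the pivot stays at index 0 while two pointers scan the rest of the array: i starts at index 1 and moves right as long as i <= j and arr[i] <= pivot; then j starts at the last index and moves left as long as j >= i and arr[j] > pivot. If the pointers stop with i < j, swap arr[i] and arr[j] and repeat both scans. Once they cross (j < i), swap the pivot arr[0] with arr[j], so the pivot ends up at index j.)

Hoare-style two-pointer partition with pivot = 32:

Initial array: [32, 26, 4, 40, 18, 20, 4, 13, 36]

Pointers start at i = 1, j = 8.
i stops at index 3 (arr[3]=40 > 32), j stops at index 7 (arr[7]=13 <= 32): swap arr[3] and arr[7], array becomes [32, 26, 4, 13, 18, 20, 4, 40, 36]
i ends at 7, j ends at 6: the pointers have crossed (j < i), so scanning stops.

Swap pivot arr[0] with arr[6] to place pivot at position 6: [4, 26, 4, 13, 18, 20, 32, 40, 36]
Pivot position: 6

After partitioning with pivot 32, the array becomes [4, 26, 4, 13, 18, 20, 32, 40, 36]. The pivot is placed at index 6. All elements to the left of the pivot are <= 32, and all elements to the right are > 32.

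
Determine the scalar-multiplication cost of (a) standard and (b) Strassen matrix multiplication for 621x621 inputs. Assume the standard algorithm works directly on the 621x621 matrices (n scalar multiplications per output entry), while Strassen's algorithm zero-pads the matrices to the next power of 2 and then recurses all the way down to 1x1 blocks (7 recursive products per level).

Matrix multiplication for 621x621 matrices:

Strassen's algorithm requires power-of-2 dimensions. Pad 621x621 to 1024x1024 (next power of 2).

Standard algorithm: 621^3 = 239483061 multiplications
Strassen's algorithm: 7^(log2(1024)) = 7^10 = 282475249 multiplications
Difference: 239483061 - 282475249 = -42992188 (Strassen uses MORE here due to padding overhead — for small or just-over-power-of-2 n, padding can outweigh the per-level savings)

Standard: 239483061 multiplications (621^3). Strassen: 282475249 multiplications (7^10, after padding to 1024x1024). Strassen reduces 8 recursive multiplications to 7 at each level.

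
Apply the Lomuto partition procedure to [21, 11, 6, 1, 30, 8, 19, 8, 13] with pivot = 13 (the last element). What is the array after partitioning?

Lomuto partition with pivot = 13:

Initial array: [21, 11, 6, 1, 30, 8, 19, 8, 13]

arr[0]=21 > 13: no swap
arr[1]=11 <= 13: swap with position 0, array becomes [11, 21, 6, 1, 30, 8, 19, 8, 13]
arr[2]=6 <= 13: swap with position 1, array becomes [11, 6, 21, 1, 30, 8, 19, 8, 13]
arr[3]=1 <= 13: swap with position 2, array becomes [11, 6, 1, 21, 30, 8, 19, 8, 13]
arr[4]=30 > 13: no swap
arr[5]=8 <= 13: swap with position 3, array becomes [11, 6, 1, 8, 30, 21, 19, 8, 13]
arr[6]=19 > 13: no swap
arr[7]=8 <= 13: swap with position 4, array becomes [11, 6, 1, 8, 8, 21, 19, 30, 13]

Place pivot at position 5: [11, 6, 1, 8, 8, 13, 19, 30, 21]
Pivot position: 5

After partitioning with pivot 13, the array becomes [11, 6, 1, 8, 8, 13, 19, 30, 21]. The pivot is placed at index 5. All elements to the left of the pivot are <= 13, and all elements to the right are > 13.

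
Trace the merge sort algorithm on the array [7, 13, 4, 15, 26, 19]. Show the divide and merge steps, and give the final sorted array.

Merge sort trace:

Split: [7, 13, 4, 15, 26, 19] -> [7, 13, 4] and [15, 26, 19]
  Split: [7, 13, 4] -> [7] and [13, 4]
    Split: [13, 4] -> [13] and [4]
    Merge: [13] + [4] -> [4, 13]
  Merge: [7] + [4, 13] -> [4, 7, 13]
  Split: [15, 26, 19] -> [15] and [26, 19]
    Split: [26, 19] -> [26] and [19]
    Merge: [26] + [19] -> [19, 26]
  Merge: [15] + [19, 26] -> [15, 19, 26]
Merge: [4, 7, 13] + [15, 19, 26] -> [4, 7, 13, 15, 19, 26]

Final sorted array: [4, 7, 13, 15, 19, 26]

The merge sort proceeds by recursively splitting the array and merging sorted halves.
After all merges, the sorted array is [4, 7, 13, 15, 19, 26].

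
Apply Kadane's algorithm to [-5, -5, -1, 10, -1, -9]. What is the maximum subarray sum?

Using Kadane's algorithm on [-5, -5, -1, 10, -1, -9]:

Scanning through the array:
Position 1 (value -5): max_ending_here = -5, max_so_far = -5
Position 2 (value -1): max_ending_here = -1, max_so_far = -1
Position 3 (value 10): max_ending_here = 10, max_so_far = 10
Position 4 (value -1): max_ending_here = 9, max_so_far = 10
Position 5 (value -9): max_ending_here = 0, max_so_far = 10

Maximum subarray: [10]
Maximum sum: 10

The maximum subarray is [10] with sum 10. This subarray runs from index 3 to index 3.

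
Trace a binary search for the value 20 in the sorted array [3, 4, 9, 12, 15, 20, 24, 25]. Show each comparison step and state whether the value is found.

Binary search for 20 in [3, 4, 9, 12, 15, 20, 24, 25]:

lo=0, hi=7, mid=3, arr[mid]=12 -> 12 < 20, search right half
lo=4, hi=7, mid=5, arr[mid]=20 -> Found target at index 5!

Binary search finds 20 at index 5 after 2 comparisons. The search repeatedly halves the search space by comparing with the middle element.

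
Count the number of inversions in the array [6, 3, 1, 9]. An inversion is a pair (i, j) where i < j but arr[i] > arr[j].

Finding inversions in [6, 3, 1, 9]:

(0, 1): arr[0]=6 > arr[1]=3
(0, 2): arr[0]=6 > arr[2]=1
(1, 2): arr[1]=3 > arr[2]=1

Total inversions: 3

The array has 3 inversion(s): (0,1), (0,2), (1,2). Each pair (i,j) satisfies i < j and arr[i] > arr[j].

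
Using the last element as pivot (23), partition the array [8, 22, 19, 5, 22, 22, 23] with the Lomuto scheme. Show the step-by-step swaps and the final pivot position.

Lomuto partition with pivot = 23:

Initial array: [8, 22, 19, 5, 22, 22, 23]

arr[0]=8 <= 23: swap with position 0, array becomes [8, 22, 19, 5, 22, 22, 23]
arr[1]=22 <= 23: swap with position 1, array becomes [8, 22, 19, 5, 22, 22, 23]
arr[2]=19 <= 23: swap with position 2, array becomes [8, 22, 19, 5, 22, 22, 23]
arr[3]=5 <= 23: swap with position 3, array becomes [8, 22, 19, 5, 22, 22, 23]
arr[4]=22 <= 23: swap with position 4, array becomes [8, 22, 19, 5, 22, 22, 23]
arr[5]=22 <= 23: swap with position 5, array becomes [8, 22, 19, 5, 22, 22, 23]

Place pivot at position 6: [8, 22, 19, 5, 22, 22, 23]
Pivot position: 6

After partitioning with pivot 23, the array becomes [8, 22, 19, 5, 22, 22, 23]. The pivot is placed at index 6. All elements to the left of the pivot are <= 23, and all elements to the right are > 23.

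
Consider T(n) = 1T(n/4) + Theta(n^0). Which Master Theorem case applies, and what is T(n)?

Master Theorem for T(n) = 1T(n/4) + O(n^0):

a = 1, b = 4, c = 0
log_b(a) = log_4(1) = 0.0000

Case 2: c = 0 = log_4(1) = 0.0000
T(n) = O(n^0 log n) = O(log n)

For T(n) = 1T(n/4) + O(n^0): log_4(1) = 0.0000. This is Case 2 of the Master Theorem (c = log_b(a), equal work at all levels), giving O(log n).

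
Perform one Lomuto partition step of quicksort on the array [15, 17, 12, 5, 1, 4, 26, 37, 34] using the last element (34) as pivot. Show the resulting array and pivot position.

Lomuto partition with pivot = 34:

Initial array: [15, 17, 12, 5, 1, 4, 26, 37, 34]

arr[0]=15 <= 34: swap with position 0, array becomes [15, 17, 12, 5, 1, 4, 26, 37, 34]
arr[1]=17 <= 34: swap with position 1, array becomes [15, 17, 12, 5, 1, 4, 26, 37, 34]
arr[2]=12 <= 34: swap with position 2, array becomes [15, 17, 12, 5, 1, 4, 26, 37, 34]
arr[3]=5 <= 34: swap with position 3, array becomes [15, 17, 12, 5, 1, 4, 26, 37, 34]
arr[4]=1 <= 34: swap with position 4, array becomes [15, 17, 12, 5, 1, 4, 26, 37, 34]
arr[5]=4 <= 34: swap with position 5, array becomes [15, 17, 12, 5, 1, 4, 26, 37, 34]
arr[6]=26 <= 34: swap with position 6, array becomes [15, 17, 12, 5, 1, 4, 26, 37, 34]
arr[7]=37 > 34: no swap

Place pivot at position 7: [15, 17, 12, 5, 1, 4, 26, 34, 37]
Pivot position: 7

After partitioning with pivot 34, the array becomes [15, 17, 12, 5, 1, 4, 26, 34, 37]. The pivot is placed at index 7. All elements to the left of the pivot are <= 34, and all elements to the right are > 34.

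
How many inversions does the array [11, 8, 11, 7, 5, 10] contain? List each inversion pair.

Finding inversions in [11, 8, 11, 7, 5, 10]:

(0, 1): arr[0]=11 > arr[1]=8
(0, 3): arr[0]=11 > arr[3]=7
(0, 4): arr[0]=11 > arr[4]=5
(0, 5): arr[0]=11 > arr[5]=10
(1, 3): arr[1]=8 > arr[3]=7
(1, 4): arr[1]=8 > arr[4]=5
(2, 3): arr[2]=11 > arr[3]=7
(2, 4): arr[2]=11 > arr[4]=5
(2, 5): arr[2]=11 > arr[5]=10
(3, 4): arr[3]=7 > arr[4]=5

Total inversions: 10

The array has 10 inversion(s): (0,1), (0,3), (0,4), (0,5), (1,3), (1,4), (2,3), (2,4), (2,5), (3,4). Each pair (i,j) satisfies i < j and arr[i] > arr[j].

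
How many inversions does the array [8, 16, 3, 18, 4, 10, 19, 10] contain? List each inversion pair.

Finding inversions in [8, 16, 3, 18, 4, 10, 19, 10]:

(0, 2): arr[0]=8 > arr[2]=3
(0, 4): arr[0]=8 > arr[4]=4
(1, 2): arr[1]=16 > arr[2]=3
(1, 4): arr[1]=16 > arr[4]=4
(1, 5): arr[1]=16 > arr[5]=10
(1, 7): arr[1]=16 > arr[7]=10
(3, 4): arr[3]=18 > arr[4]=4
(3, 5): arr[3]=18 > arr[5]=10
(3, 7): arr[3]=18 > arr[7]=10
(6, 7): arr[6]=19 > arr[7]=10

Total inversions: 10

The array has 10 inversion(s): (0,2), (0,4), (1,2), (1,4), (1,5), (1,7), (3,4), (3,5), (3,7), (6,7). Each pair (i,j) satisfies i < j and arr[i] > arr[j].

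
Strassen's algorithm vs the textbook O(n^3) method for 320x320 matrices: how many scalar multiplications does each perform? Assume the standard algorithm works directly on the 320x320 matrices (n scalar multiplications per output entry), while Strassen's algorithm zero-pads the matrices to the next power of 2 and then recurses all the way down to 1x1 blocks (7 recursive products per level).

Matrix multiplication for 320x320 matrices:

Strassen's algorithm requires power-of-2 dimensions. Pad 320x320 to 512x512 (next power of 2).

Standard algorithm: 320^3 = 32768000 multiplications
Strassen's algorithm: 7^(log2(512)) = 7^9 = 40353607 multiplications
Difference: 32768000 - 40353607 = -7585607 (Strassen uses MORE here due to padding overhead — for small or just-over-power-of-2 n, padding can outweigh the per-level savings)

Standard: 32768000 multiplications (320^3). Strassen: 40353607 multiplications (7^9, after padding to 512x512). Strassen reduces 8 recursive multiplications to 7 at each level.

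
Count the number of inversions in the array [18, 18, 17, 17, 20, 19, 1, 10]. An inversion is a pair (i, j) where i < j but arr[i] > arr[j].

Finding inversions in [18, 18, 17, 17, 20, 19, 1, 10]:

(0, 2): arr[0]=18 > arr[2]=17
(0, 3): arr[0]=18 > arr[3]=17
(0, 6): arr[0]=18 > arr[6]=1
(0, 7): arr[0]=18 > arr[7]=10
(1, 2): arr[1]=18 > arr[2]=17
(1, 3): arr[1]=18 > arr[3]=17
(1, 6): arr[1]=18 > arr[6]=1
(1, 7): arr[1]=18 > arr[7]=10
(2, 6): arr[2]=17 > arr[6]=1
(2, 7): arr[2]=17 > arr[7]=10
(3, 6): arr[3]=17 > arr[6]=1
(3, 7): arr[3]=17 > arr[7]=10
(4, 5): arr[4]=20 > arr[5]=19
(4, 6): arr[4]=20 > arr[6]=1
(4, 7): arr[4]=20 > arr[7]=10
(5, 6): arr[5]=19 > arr[6]=1
(5, 7): arr[5]=19 > arr[7]=10

Total inversions: 17

The array has 17 inversion(s): (0,2), (0,3), (0,6), (0,7), (1,2), (1,3), (1,6), (1,7), (2,6), (2,7), (3,6), (3,7), (4,5), (4,6), (4,7), (5,6), (5,7). Each pair (i,j) satisfies i < j and arr[i] > arr[j].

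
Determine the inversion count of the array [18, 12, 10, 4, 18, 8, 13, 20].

Finding inversions in [18, 12, 10, 4, 18, 8, 13, 20]:

(0, 1): arr[0]=18 > arr[1]=12
(0, 2): arr[0]=18 > arr[2]=10
(0, 3): arr[0]=18 > arr[3]=4
(0, 5): arr[0]=18 > arr[5]=8
(0, 6): arr[0]=18 > arr[6]=13
(1, 2): arr[1]=12 > arr[2]=10
(1, 3): arr[1]=12 > arr[3]=4
(1, 5): arr[1]=12 > arr[5]=8
(2, 3): arr[2]=10 > arr[3]=4
(2, 5): arr[2]=10 > arr[5]=8
(4, 5): arr[4]=18 > arr[5]=8
(4, 6): arr[4]=18 > arr[6]=13

Total inversions: 12

The array has 12 inversion(s): (0,1), (0,2), (0,3), (0,5), (0,6), (1,2), (1,3), (1,5), (2,3), (2,5), (4,5), (4,6). Each pair (i,j) satisfies i < j and arr[i] > arr[j].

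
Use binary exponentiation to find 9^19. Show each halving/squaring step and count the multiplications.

Computing 9^19 by squaring (build up from 9^1; each line after the first costs one multiplication):

9^1 = 9
9^2 = (9^1)^2 = 9^2 = 81
9^4 = (9^2)^2 = 81^2 = 6561
9^8 = (9^4)^2 = 6561^2 = 43046721
9^9 = 9 * 9^8 = 9 * 43046721 = 387420489
9^18 = (9^9)^2 = 387420489^2 = 150094635296999121
9^19 = 9 * 9^18 = 9 * 150094635296999121 = 1350851717672992089

Result: 1350851717672992089
Multiplications needed: 6 (6 lines after 9^1)

9^19 = 1350851717672992089. Using exponentiation by squaring, this requires 6 multiplications. The key idea: if the exponent is even, square the half-power; if odd, multiply by the base once.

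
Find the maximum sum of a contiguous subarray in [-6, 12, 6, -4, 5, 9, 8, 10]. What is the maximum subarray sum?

Using Kadane's algorithm on [-6, 12, 6, -4, 5, 9, 8, 10]:

Scanning through the array:
Position 1 (value 12): max_ending_here = 12, max_so_far = 12
Position 2 (value 6): max_ending_here = 18, max_so_far = 18
Position 3 (value -4): max_ending_here = 14, max_so_far = 18
Position 4 (value 5): max_ending_here = 19, max_so_far = 19
Position 5 (value 9): max_ending_here = 28, max_so_far = 28
Position 6 (value 8): max_ending_here = 36, max_so_far = 36
Position 7 (value 10): max_ending_here = 46, max_so_far = 46

Maximum subarray: [12, 6, -4, 5, 9, 8, 10]
Maximum sum: 46

The maximum subarray is [12, 6, -4, 5, 9, 8, 10] with sum 46. This subarray runs from index 1 to index 7.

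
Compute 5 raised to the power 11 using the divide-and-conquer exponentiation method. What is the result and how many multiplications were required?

Computing 5^11 by squaring (build up from 5^1; each line after the first costs one multiplication):

5^1 = 5
5^2 = (5^1)^2 = 5^2 = 25
5^4 = (5^2)^2 = 25^2 = 625
5^5 = 5 * 5^4 = 5 * 625 = 3125
5^10 = (5^5)^2 = 3125^2 = 9765625
5^11 = 5 * 5^10 = 5 * 9765625 = 48828125

Result: 48828125
Multiplications needed: 5 (5 lines after 5^1)

5^11 = 48828125. Using exponentiation by squaring, this requires 5 multiplications. The key idea: if the exponent is even, square the half-power; if odd, multiply by the base once.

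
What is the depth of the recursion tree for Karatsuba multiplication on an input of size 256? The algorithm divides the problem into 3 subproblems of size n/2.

For divide and conquer with division factor 2:

Problem sizes at each level:
Level 0: 256
Level 1: 128
Level 2: 64
Level 3: 32
Level 4: 16
Level 5: 8
Level 6: 4
Level 7: 2
Level 8: 1

The root is level 0 and the size-1 base case is level 8 (the tree spans levels 0 through 8, i.e. 9 levels counting the root), so the depth is the number of divisions: log_2(256) = 8

The recursion tree depth is log_2(256) = 8. At each level, the problem size is divided by 2, so it takes 8 divisions to reduce to a base case of size 1. The algorithm makes 3 recursive calls at each level.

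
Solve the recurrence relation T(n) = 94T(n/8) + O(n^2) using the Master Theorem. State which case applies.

Master Theorem for T(n) = 94T(n/8) + O(n^2):

a = 94, b = 8, c = 2
log_b(a) = log_8(94) = 2.1849

Case 1: c = 2 < log_8(94) = 2.1849
T(n) = O(n^(log_8 94))

For T(n) = 94T(n/8) + O(n^2): log_8(94) = 2.1849. This is Case 1 of the Master Theorem (c < log_b(a), work dominated by leaves), giving O(n^(log_8 94)).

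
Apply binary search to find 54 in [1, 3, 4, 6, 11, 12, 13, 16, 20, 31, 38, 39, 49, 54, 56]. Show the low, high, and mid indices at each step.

Binary search for 54 in [1, 3, 4, 6, 11, 12, 13, 16, 20, 31, 38, 39, 49, 54, 56]:

lo=0, hi=14, mid=7, arr[mid]=16 -> 16 < 54, search right half
lo=8, hi=14, mid=11, arr[mid]=39 -> 39 < 54, search right half
lo=12, hi=14, mid=13, arr[mid]=54 -> Found target at index 13!

Binary search finds 54 at index 13 after 3 comparisons. The search repeatedly halves the search space by comparing with the middle element.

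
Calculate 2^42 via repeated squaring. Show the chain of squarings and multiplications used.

Computing 2^42 by squaring (build up from 2^1; each line after the first costs one multiplication):

2^1 = 2
2^2 = (2^1)^2 = 2^2 = 4
2^4 = (2^2)^2 = 4^2 = 16
2^5 = 2 * 2^4 = 2 * 16 = 32
2^10 = (2^5)^2 = 32^2 = 1024
2^20 = (2^10)^2 = 1024^2 = 1048576
2^21 = 2 * 2^20 = 2 * 1048576 = 2097152
2^42 = (2^21)^2 = 2097152^2 = 4398046511104

Result: 4398046511104
Multiplications needed: 7 (7 lines after 2^1)

2^42 = 4398046511104. Using exponentiation by squaring, this requires 7 multiplications. The key idea: if the exponent is even, square the half-power; if odd, multiply by the base once.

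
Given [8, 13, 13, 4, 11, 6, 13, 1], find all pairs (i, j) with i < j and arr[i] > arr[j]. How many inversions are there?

Finding inversions in [8, 13, 13, 4, 11, 6, 13, 1]:

(0, 3): arr[0]=8 > arr[3]=4
(0, 5): arr[0]=8 > arr[5]=6
(0, 7): arr[0]=8 > arr[7]=1
(1, 3): arr[1]=13 > arr[3]=4
(1, 4): arr[1]=13 > arr[4]=11
(1, 5): arr[1]=13 > arr[5]=6
(1, 7): arr[1]=13 > arr[7]=1
(2, 3): arr[2]=13 > arr[3]=4
(2, 4): arr[2]=13 > arr[4]=11
(2, 5): arr[2]=13 > arr[5]=6
(2, 7): arr[2]=13 > arr[7]=1
(3, 7): arr[3]=4 > arr[7]=1
(4, 5): arr[4]=11 > arr[5]=6
(4, 7): arr[4]=11 > arr[7]=1
(5, 7): arr[5]=6 > arr[7]=1
(6, 7): arr[6]=13 > arr[7]=1

Total inversions: 16

The array has 16 inversion(s): (0,3), (0,5), (0,7), (1,3), (1,4), (1,5), (1,7), (2,3), (2,4), (2,5), (2,7), (3,7), (4,5), (4,7), (5,7), (6,7). Each pair (i,j) satisfies i < j and arr[i] > arr[j].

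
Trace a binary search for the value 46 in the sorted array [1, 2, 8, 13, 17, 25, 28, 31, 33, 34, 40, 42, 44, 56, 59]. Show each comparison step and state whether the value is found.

Binary search for 46 in [1, 2, 8, 13, 17, 25, 28, 31, 33, 34, 40, 42, 44, 56, 59]:

lo=0, hi=14, mid=7, arr[mid]=31 -> 31 < 46, search right half
lo=8, hi=14, mid=11, arr[mid]=42 -> 42 < 46, search right half
lo=12, hi=14, mid=13, arr[mid]=56 -> 56 > 46, search left half
lo=12, hi=12, mid=12, arr[mid]=44 -> 44 < 46, search right half
lo=13 > hi=12, target 46 not found

Binary search determines that 46 is not in the array after 4 comparisons. The search space was exhausted without finding the target.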